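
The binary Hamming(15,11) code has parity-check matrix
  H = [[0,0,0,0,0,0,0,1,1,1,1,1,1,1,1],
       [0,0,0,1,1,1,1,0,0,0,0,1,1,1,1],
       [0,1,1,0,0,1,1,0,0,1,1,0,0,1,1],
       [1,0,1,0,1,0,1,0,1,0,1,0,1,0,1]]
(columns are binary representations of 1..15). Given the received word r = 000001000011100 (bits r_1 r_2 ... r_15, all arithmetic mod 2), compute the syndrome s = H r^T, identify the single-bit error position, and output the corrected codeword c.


s = (1, 1, 0, 0)^T, error position = 12, corrected codeword c = 000001000010100

Compute s = H r^T mod 2 one row at a time:
  s_1 = 0 + 0 + 0 + 1 + 1 + 1 + 0 + 0 = 3 ≡ 1 (mod 2).
  s_2 = 0 + 0 + 1 + 0 + 1 + 1 + 0 + 0 = 3 ≡ 1 (mod 2).
  s_3 = 0 + 0 + 1 + 0 + 0 + 1 + 0 + 0 = 2 ≡ 0 (mod 2).
  s_4 = 0 + 0 + 0 + 0 + 0 + 1 + 1 + 0 = 2 ≡ 0 (mod 2).
s = (1, 1, 0, 0)^T — this equals column 12 of H (binary 1100), so error is at position 12.
Correct: flip bit 12 of r = 000001000011100 to get c = 000001000010100.


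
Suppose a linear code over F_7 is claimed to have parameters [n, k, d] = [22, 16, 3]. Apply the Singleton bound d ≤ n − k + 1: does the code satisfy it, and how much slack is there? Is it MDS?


Singleton RHS = n − k + 1 = 7, slack = 4, bound satisfied, not MDS.

Singleton bound: d ≤ n − k + 1.
Here n = 22, k = 16, so n − k + 1 = 7.
Given d = 3, check d ≤ 7: YES.
Slack = (n − k + 1) − d = 4.
The code is NOT MDS (slack = 4 > 0).
Description: the claimed parameters are [22, 16, 3]_7; such a code would be non-MDS.


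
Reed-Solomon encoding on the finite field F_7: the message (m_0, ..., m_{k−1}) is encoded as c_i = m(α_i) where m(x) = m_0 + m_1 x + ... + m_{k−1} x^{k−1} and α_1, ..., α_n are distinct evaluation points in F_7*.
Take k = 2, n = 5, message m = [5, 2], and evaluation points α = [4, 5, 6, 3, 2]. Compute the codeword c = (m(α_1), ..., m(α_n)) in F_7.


c = [6, 1, 3, 4, 2]

Message polynomial: m(x) = 5 + 2·x (mod 7).
For each evaluation point α_i, compute m(α_i) mod 7:
  α_1 = 4: Horner steps 2 → 6, so m(4) = 6.
  α_2 = 5: Horner steps 2 → 1, so m(5) = 1.
  α_3 = 6: Horner steps 2 → 3, so m(6) = 3.
  α_4 = 3: Horner steps 2 → 4, so m(3) = 4.
  α_5 = 2: Horner steps 2 → 2, so m(2) = 2.
Codeword c = [6, 1, 3, 4, 2] ∈ F_7^5.


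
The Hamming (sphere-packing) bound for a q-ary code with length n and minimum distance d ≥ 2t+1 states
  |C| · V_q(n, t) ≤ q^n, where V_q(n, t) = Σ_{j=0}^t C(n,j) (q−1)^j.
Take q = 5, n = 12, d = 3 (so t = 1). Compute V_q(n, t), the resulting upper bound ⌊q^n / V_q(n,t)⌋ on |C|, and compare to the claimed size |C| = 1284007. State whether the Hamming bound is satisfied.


V_q(n, t) = 49, q^n = 244140625, Hamming bound = 4982461, |C| = 1284007 ≤ bound (satisfied).

Step 1: Compute V_q(n, t) = Σ_{j=0}^1 C(n, j) (q−1)^j.
  j = 0: C(12,0)·(4)^0 = 1·1 = 1.
  j = 1: C(12,1)·(4)^1 = 12·4 = 48.
  V_q(n, t) = 1 + 48 = 49.
Step 2: q^n = 5^12 = 244140625.
Step 3: Hamming bound ⌊q^n / V_q(n,t)⌋ = ⌊244140625/49⌋ = 4982461.
Step 4: Compare |C| = 1284007 to 4982461: satisfied.
The claimed |C| lies below the Hamming bound.


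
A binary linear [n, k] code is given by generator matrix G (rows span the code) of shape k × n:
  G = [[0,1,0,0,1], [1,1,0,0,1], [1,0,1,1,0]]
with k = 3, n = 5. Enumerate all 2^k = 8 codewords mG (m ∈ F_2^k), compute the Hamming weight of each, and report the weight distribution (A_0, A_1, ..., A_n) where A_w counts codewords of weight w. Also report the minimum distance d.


Weight distribution: A_0 = 1, A_1 = 1, A_2 = 2, A_3 = 2, A_4 = 1, A_5 = 1. Minimum distance d = 1.

Enumerate all 2^3 = 8 messages m ∈ F_2^3.
For each, compute codeword c = mG in F_2^5, then tally its weight.
  m = 000 → c = 00000, weight = 0.
  m = 100 → c = 01001, weight = 2.
  m = 010 → c = 11001, weight = 3.
  m = 110 → c = 10000, weight = 1.
  m = 001 → c = 10110, weight = 3.
  m = 101 → c = 11111, weight = 5.
  m = 011 → c = 01111, weight = 4.
  m = 111 → c = 00110, weight = 2.
Tally weights:
  weight 0: 1 codewords.
  weight 1: 1 codewords.
  weight 2: 2 codewords.
  weight 3: 2 codewords.
  weight 4: 1 codewords.
  weight 5: 1 codewords.
Minimum distance d = smallest w > 0 with A_w > 0 = 1.
Sanity: Σ A_w = 8 = 2^3 = 8 ✓.


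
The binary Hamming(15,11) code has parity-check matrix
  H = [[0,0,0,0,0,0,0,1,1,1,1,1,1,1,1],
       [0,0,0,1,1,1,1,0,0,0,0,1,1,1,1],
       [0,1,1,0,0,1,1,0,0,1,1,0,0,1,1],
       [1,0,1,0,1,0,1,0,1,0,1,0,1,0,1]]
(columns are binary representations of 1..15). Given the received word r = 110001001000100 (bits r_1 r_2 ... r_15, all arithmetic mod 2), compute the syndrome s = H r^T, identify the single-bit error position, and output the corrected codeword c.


s = (0, 0, 0, 1)^T, error position = 1, corrected codeword c = 010001001000100

Compute s = H r^T mod 2 one row at a time:
  s_1 = 0 + 1 + 0 + 0 + 0 + 1 + 0 + 0 = 2 ≡ 0 (mod 2).
  s_2 = 0 + 0 + 1 + 0 + 0 + 1 + 0 + 0 = 2 ≡ 0 (mod 2).
  s_3 = 1 + 0 + 1 + 0 + 0 + 0 + 0 + 0 = 2 ≡ 0 (mod 2).
  s_4 = 1 + 0 + 0 + 0 + 1 + 0 + 1 + 0 = 3 ≡ 1 (mod 2).
s = (0, 0, 0, 1)^T — this equals column 1 of H (binary 0001), so error is at position 1.
Correct: flip bit 1 of r = 110001001000100 to get c = 010001001000100.


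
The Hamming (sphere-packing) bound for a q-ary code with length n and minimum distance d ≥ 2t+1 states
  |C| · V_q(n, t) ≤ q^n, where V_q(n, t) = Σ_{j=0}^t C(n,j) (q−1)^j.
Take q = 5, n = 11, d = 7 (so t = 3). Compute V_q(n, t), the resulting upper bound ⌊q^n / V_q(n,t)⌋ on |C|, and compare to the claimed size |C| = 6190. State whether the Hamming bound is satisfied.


V_q(n, t) = 11485, q^n = 48828125, Hamming bound = 4251, |C| = 6190 > bound (violated).

Step 1: Compute V_q(n, t) = Σ_{j=0}^3 C(n, j) (q−1)^j.
  j = 0: C(11,0)·(4)^0 = 1·1 = 1.
  j = 1: C(11,1)·(4)^1 = 11·4 = 44.
  j = 2: C(11,2)·(4)^2 = 55·16 = 880.
  j = 3: C(11,3)·(4)^3 = 165·64 = 10560.
  V_q(n, t) = 1 + 44 + 880 + 10560 = 11485.
Step 2: q^n = 5^11 = 48828125.
Step 3: Hamming bound ⌊q^n / V_q(n,t)⌋ = ⌊48828125/11485⌋ = 4251.
Step 4: Compare |C| = 6190 to 4251: violated.
The claimed |C| lies above the Hamming bound, so no 5-ary code of length 11 with d ≥ 7 can have 6190 codewords.


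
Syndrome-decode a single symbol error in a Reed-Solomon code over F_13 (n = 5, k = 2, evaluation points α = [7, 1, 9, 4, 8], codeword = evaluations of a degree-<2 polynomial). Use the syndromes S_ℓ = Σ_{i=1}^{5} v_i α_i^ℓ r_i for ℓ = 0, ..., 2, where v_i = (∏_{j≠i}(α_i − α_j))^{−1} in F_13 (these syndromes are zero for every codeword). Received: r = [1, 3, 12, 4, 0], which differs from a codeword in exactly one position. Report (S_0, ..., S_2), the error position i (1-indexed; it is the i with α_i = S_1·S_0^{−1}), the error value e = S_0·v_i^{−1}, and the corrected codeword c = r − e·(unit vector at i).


S = (5, 5, 5), error at position 2, error magnitude e = 9, c = [1, 7, 12, 4, 0].

Step 1: column multipliers v_i = (∏_{j≠i}(α_i − α_j))^{−1} mod 13.
  i = 1 (α = 7): (7−1)(7−9)(7−4)(7−8) = 6·(−2)·3·(−1) = 36 ≡ 10, so v_1 = 10^{−1} = 4 (mod 13).
  i = 2 (α = 1): (1−7)(1−9)(1−4)(1−8) = (−6)·(−8)·(−3)·(−7) = 1008 ≡ 7, so v_2 = 7^{−1} = 2 (mod 13).
  i = 3 (α = 9): (9−7)(9−1)(9−4)(9−8) = 2·8·5·1 = 80 ≡ 2, so v_3 = 2^{−1} = 7 (mod 13).
  i = 4 (α = 4): (4−7)(4−1)(4−9)(4−8) = (−3)·3·(−5)·(−4) = −180 ≡ 2, so v_4 = 2^{−1} = 7 (mod 13).
  i = 5 (α = 8): (8−7)(8−1)(8−9)(8−4) = 1·7·(−1)·4 = −28 ≡ 11, so v_5 = 11^{−1} = 6 (mod 13).
  v = [4, 2, 7, 7, 6].
Step 2: syndromes of r = [1, 3, 12, 4, 0] (all sums mod 13).
  S_0 = Σ v_i r_i = 4·1 + 2·3 + 7·12 + 7·4 + 6·0 = 122 ≡ 5.
  S_1 = Σ v_i α_i r_i = 4·7·1 + 2·1·3 + 7·9·12 + 7·4·4 + 6·8·0 = 902 ≡ 5.
  α_i^2 mod 13 = [10, 1, 3, 3, 12].
  S_2 = Σ v_i α_i^2 r_i = 4·10·1 + 2·1·3 + 7·3·12 + 7·3·4 + 6·12·0 = 382 ≡ 5.
  S = (5, 5, 5) ≠ 0, so r is not a codeword (an error is present).
Step 3: locate the error. For a single error e at position i, S_ℓ = v_i·e·α_i^ℓ, so α_err = S_1/S_0.
  S_0^{−1} = 5^{−1} = 8 (mod 13), so α_err = 5·8 = 40 ≡ 1 = α_2. Error position i = 2.
  Consistency check: S_2/S_1 = 5·8 = 40 ≡ 1 = α_err ✓ (single-error assumption holds).
Step 4: error magnitude e = S_0/v_2 = S_0·∏_{j≠2}(α_2 − α_j) = 5·7 = 35 ≡ 9 (mod 13).
Step 5: correct position 2: c_2 = r_2 − e = 3 − 9 ≡ 7 (mod 13). Hence c = [1, 7, 12, 4, 0].
  Check: interpolating c through the α_i gives m(x) = 8 + 12·x (degree < 2) with m(α_i) = c_i for every i, so c is indeed a codeword.


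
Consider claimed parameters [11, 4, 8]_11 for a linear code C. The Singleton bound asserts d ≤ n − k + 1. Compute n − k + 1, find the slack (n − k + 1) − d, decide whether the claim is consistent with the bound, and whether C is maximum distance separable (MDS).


Singleton RHS = n − k + 1 = 8, slack = 0, bound satisfied, MDS.

Singleton bound: d ≤ n − k + 1.
Here n = 11, k = 4, so n − k + 1 = 8.
Given d = 8, check d ≤ 8: YES.
Slack = (n − k + 1) − d = 0.
The code is MDS (slack = 0).
Description: the claimed parameters are [11, 4, 8]_11; such a code would be MDS (meets Singleton bound).


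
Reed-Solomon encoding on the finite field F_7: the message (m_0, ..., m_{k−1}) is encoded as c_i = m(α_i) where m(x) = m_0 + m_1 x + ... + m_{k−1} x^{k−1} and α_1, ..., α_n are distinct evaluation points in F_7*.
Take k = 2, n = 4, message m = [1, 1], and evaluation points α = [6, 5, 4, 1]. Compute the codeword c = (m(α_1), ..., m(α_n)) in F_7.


c = [0, 6, 5, 2]

Message polynomial: m(x) = 1 + 1·x (mod 7).
For each evaluation point α_i, compute m(α_i) mod 7:
  α_1 = 6: Horner steps 1 → 0, so m(6) = 0.
  α_2 = 5: Horner steps 1 → 6, so m(5) = 6.
  α_3 = 4: Horner steps 1 → 5, so m(4) = 5.
  α_4 = 1: Horner steps 1 → 2, so m(1) = 2.
Codeword c = [0, 6, 5, 2] ∈ F_7^4.


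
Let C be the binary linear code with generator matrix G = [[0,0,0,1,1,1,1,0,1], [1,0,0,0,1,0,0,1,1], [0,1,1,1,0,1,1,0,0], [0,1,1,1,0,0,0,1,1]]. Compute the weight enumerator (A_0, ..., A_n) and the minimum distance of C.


Weight distribution: A_0 = 1, A_3 = 2, A_4 = 5, A_5 = 5, A_6 = 2, A_9 = 1. Minimum distance d = 3.

Enumerate all 2^4 = 16 messages m ∈ F_2^4.
For each, compute codeword c = mG in F_2^9, then tally its weight.
  m = 0000 → c = 000000000, weight = 0.
  m = 1000 → c = 000111101, weight = 5.
  m = 0100 → c = 100010011, weight = 4.
  m = 1100 → c = 100101110, weight = 5.
  m = 0010 → c = 011101100, weight = 5.
  m = 1010 → c = 011010001, weight = 4.
  m = 0110 → c = 111111111, weight = 9.
  m = 1110 → c = 111000010, weight = 4.
  m = 0001 → c = 011100011, weight = 5.
  m = 1001 → c = 011011110, weight = 6.
  m = 0101 → c = 111110000, weight = 5.
  m = 1101 → c = 111001101, weight = 6.
  m = 0011 → c = 000001111, weight = 4.
  m = 1011 → c = 000110010, weight = 3.
  m = 0111 → c = 100011100, weight = 4.
  m = 1111 → c = 100100001, weight = 3.
Tally weights:
  weight 0: 1 codewords.
  weight 3: 2 codewords.
  weight 4: 5 codewords.
  weight 5: 5 codewords.
  weight 6: 2 codewords.
  weight 9: 1 codewords.
Minimum distance d = smallest w > 0 with A_w > 0 = 3.
Sanity: Σ A_w = 16 = 2^4 = 16 ✓.


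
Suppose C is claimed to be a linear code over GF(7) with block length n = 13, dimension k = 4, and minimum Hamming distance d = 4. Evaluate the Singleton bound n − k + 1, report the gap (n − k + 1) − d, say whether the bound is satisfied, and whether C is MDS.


Singleton RHS = n − k + 1 = 10, slack = 6, bound satisfied, not MDS.

Singleton bound: d ≤ n − k + 1.
Here n = 13, k = 4, so n − k + 1 = 10.
Given d = 4, check d ≤ 10: YES.
Slack = (n − k + 1) − d = 6.
The code is NOT MDS (slack = 6 > 0).
Description: the claimed parameters are [13, 4, 4]_7; such a code would be non-MDS.


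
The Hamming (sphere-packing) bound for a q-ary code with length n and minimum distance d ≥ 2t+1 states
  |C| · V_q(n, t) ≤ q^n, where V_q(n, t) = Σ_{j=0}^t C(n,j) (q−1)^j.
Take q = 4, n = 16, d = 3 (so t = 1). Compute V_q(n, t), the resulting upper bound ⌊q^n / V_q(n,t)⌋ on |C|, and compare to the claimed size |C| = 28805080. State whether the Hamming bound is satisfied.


V_q(n, t) = 49, q^n = 4294967296, Hamming bound = 87652393, |C| = 28805080 ≤ bound (satisfied).

Step 1: Compute V_q(n, t) = Σ_{j=0}^1 C(n, j) (q−1)^j.
  j = 0: C(16,0)·(3)^0 = 1·1 = 1.
  j = 1: C(16,1)·(3)^1 = 16·3 = 48.
  V_q(n, t) = 1 + 48 = 49.
Step 2: q^n = 4^16 = 4294967296.
Step 3: Hamming bound ⌊q^n / V_q(n,t)⌋ = ⌊4294967296/49⌋ = 87652393.
Step 4: Compare |C| = 28805080 to 87652393: satisfied.
The claimed |C| lies below the Hamming bound.


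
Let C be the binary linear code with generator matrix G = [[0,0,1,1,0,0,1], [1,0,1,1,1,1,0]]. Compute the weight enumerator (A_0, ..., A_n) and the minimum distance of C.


Weight distribution: A_0 = 1, A_3 = 1, A_4 = 1, A_5 = 1. Minimum distance d = 3.

Enumerate all 2^2 = 4 messages m ∈ F_2^2.
For each, compute codeword c = mG in F_2^7, then tally its weight.
  m = 00 → c = 0000000, weight = 0.
  m = 10 → c = 0011001, weight = 3.
  m = 01 → c = 1011110, weight = 5.
  m = 11 → c = 1000111, weight = 4.
Tally weights:
  weight 0: 1 codewords.
  weight 3: 1 codewords.
  weight 4: 1 codewords.
  weight 5: 1 codewords.
Minimum distance d = smallest w > 0 with A_w > 0 = 3.
Sanity: Σ A_w = 4 = 2^2 = 4 ✓.


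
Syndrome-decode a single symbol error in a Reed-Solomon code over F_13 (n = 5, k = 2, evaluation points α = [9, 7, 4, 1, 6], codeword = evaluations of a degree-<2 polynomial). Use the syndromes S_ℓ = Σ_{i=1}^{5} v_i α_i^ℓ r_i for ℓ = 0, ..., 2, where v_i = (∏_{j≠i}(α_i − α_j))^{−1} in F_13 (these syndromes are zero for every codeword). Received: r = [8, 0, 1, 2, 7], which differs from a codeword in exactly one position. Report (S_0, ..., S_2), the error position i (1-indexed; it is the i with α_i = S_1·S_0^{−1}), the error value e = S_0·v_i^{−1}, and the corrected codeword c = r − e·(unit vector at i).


S = (6, 10, 8), error at position 5, error magnitude e = 11, c = [8, 0, 1, 2, 9].

Step 1: column multipliers v_i = (∏_{j≠i}(α_i − α_j))^{−1} mod 13.
  i = 1 (α = 9): (9−7)(9−4)(9−1)(9−6) = 2·5·8·3 = 240 ≡ 6, so v_1 = 6^{−1} = 11 (mod 13).
  i = 2 (α = 7): (7−9)(7−4)(7−1)(7−6) = (−2)·3·6·1 = −36 ≡ 3, so v_2 = 3^{−1} = 9 (mod 13).
  i = 3 (α = 4): (4−9)(4−7)(4−1)(4−6) = (−5)·(−3)·3·(−2) = −90 ≡ 1, so v_3 = 1^{−1} = 1 (mod 13).
  i = 4 (α = 1): (1−9)(1−7)(1−4)(1−6) = (−8)·(−6)·(−3)·(−5) = 720 ≡ 5, so v_4 = 5^{−1} = 8 (mod 13).
  i = 5 (α = 6): (6−9)(6−7)(6−4)(6−1) = (−3)·(−1)·2·5 = 30 ≡ 4, so v_5 = 4^{−1} = 10 (mod 13).
  v = [11, 9, 1, 8, 10].
Step 2: syndromes of r = [8, 0, 1, 2, 7] (all sums mod 13).
  S_0 = Σ v_i r_i = 11·8 + 9·0 + 1·1 + 8·2 + 10·7 = 175 ≡ 6.
  S_1 = Σ v_i α_i r_i = 11·9·8 + 9·7·0 + 1·4·1 + 8·1·2 + 10·6·7 = 1232 ≡ 10.
  α_i^2 mod 13 = [3, 10, 3, 1, 10].
  S_2 = Σ v_i α_i^2 r_i = 11·3·8 + 9·10·0 + 1·3·1 + 8·1·2 + 10·10·7 = 983 ≡ 8.
  S = (6, 10, 8) ≠ 0, so r is not a codeword (an error is present).
Step 3: locate the error. For a single error e at position i, S_ℓ = v_i·e·α_i^ℓ, so α_err = S_1/S_0.
  S_0^{−1} = 6^{−1} = 11 (mod 13), so α_err = 10·11 = 110 ≡ 6 = α_5. Error position i = 5.
  Consistency check: S_2/S_1 = 8·4 = 32 ≡ 6 = α_err ✓ (single-error assumption holds).
Step 4: error magnitude e = S_0/v_5 = S_0·∏_{j≠5}(α_5 − α_j) = 6·4 = 24 ≡ 11 (mod 13).
Step 5: correct position 5: c_5 = r_5 − e = 7 − 11 ≡ 9 (mod 13). Hence c = [8, 0, 1, 2, 9].
  Check: interpolating c through the α_i gives m(x) = 11 + 4·x (degree < 2) with m(α_i) = c_i for every i, so c is indeed a codeword.


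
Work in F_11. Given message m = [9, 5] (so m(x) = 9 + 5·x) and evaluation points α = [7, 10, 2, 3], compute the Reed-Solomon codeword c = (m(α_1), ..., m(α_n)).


c = [0, 4, 8, 2]

Message polynomial: m(x) = 9 + 5·x (mod 11).
For each evaluation point α_i, compute m(α_i) mod 11:
  α_1 = 7: Horner steps 5 → 0, so m(7) = 0.
  α_2 = 10: Horner steps 5 → 4, so m(10) = 4.
  α_3 = 2: Horner steps 5 → 8, so m(2) = 8.
  α_4 = 3: Horner steps 5 → 2, so m(3) = 2.
Codeword c = [0, 4, 8, 2] ∈ F_11^4.


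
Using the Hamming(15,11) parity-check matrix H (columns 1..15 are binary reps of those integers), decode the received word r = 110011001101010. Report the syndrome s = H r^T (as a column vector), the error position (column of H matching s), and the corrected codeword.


s = (0, 0, 0, 1)^T, error position = 1, corrected codeword c = 010011001101010

Compute s = H r^T mod 2 one row at a time:
  s_1 = 0 + 1 + 1 + 0 + 1 + 0 + 1 + 0 = 4 ≡ 0 (mod 2).
  s_2 = 0 + 1 + 1 + 0 + 1 + 0 + 1 + 0 = 4 ≡ 0 (mod 2).
  s_3 = 1 + 0 + 1 + 0 + 1 + 0 + 1 + 0 = 4 ≡ 0 (mod 2).
  s_4 = 1 + 0 + 1 + 0 + 1 + 0 + 0 + 0 = 3 ≡ 1 (mod 2).
s = (0, 0, 0, 1)^T — this equals column 1 of H (binary 0001), so error is at position 1.
Correct: flip bit 1 of r = 110011001101010 to get c = 010011001101010.


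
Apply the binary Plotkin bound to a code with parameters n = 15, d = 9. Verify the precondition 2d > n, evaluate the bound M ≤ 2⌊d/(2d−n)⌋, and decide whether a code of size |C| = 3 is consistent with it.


Plotkin bound M ≤ 6; given |C| = 3 ≤ bound (satisfied).

Check applicability: 2d = 18, n = 15.
2d − n = 3 > 0, so Plotkin applies.
Compute d/(2d−n) = 9/3 ≈ 3.0000.
⌊d/(2d−n)⌋ = 3.
Plotkin bound: M ≤ 2·3 = 6.
Given |C| = 3, check: satisfied.
This |C| is below the Plotkin bound.


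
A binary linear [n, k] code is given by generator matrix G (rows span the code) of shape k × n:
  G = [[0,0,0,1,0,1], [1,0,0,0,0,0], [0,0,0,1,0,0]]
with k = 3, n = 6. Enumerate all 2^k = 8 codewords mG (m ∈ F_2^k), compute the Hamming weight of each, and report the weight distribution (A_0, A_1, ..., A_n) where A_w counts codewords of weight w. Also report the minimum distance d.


Weight distribution: A_0 = 1, A_1 = 3, A_2 = 3, A_3 = 1. Minimum distance d = 1.

Enumerate all 2^3 = 8 messages m ∈ F_2^3.
For each, compute codeword c = mG in F_2^6, then tally its weight.
  m = 000 → c = 000000, weight = 0.
  m = 100 → c = 000101, weight = 2.
  m = 010 → c = 100000, weight = 1.
  m = 110 → c = 100101, weight = 3.
  m = 001 → c = 000100, weight = 1.
  m = 101 → c = 000001, weight = 1.
  m = 011 → c = 100100, weight = 2.
  m = 111 → c = 100001, weight = 2.
Tally weights:
  weight 0: 1 codewords.
  weight 1: 3 codewords.
  weight 2: 3 codewords.
  weight 3: 1 codewords.
Minimum distance d = smallest w > 0 with A_w > 0 = 1.
Sanity: Σ A_w = 8 = 2^3 = 8 ✓.


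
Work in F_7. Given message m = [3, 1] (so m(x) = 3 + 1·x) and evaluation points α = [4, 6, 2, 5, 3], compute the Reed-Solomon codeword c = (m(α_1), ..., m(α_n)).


c = [0, 2, 5, 1, 6]

Message polynomial: m(x) = 3 + 1·x (mod 7).
For each evaluation point α_i, compute m(α_i) mod 7:
  α_1 = 4: Horner steps 1 → 0, so m(4) = 0.
  α_2 = 6: Horner steps 1 → 2, so m(6) = 2.
  α_3 = 2: Horner steps 1 → 5, so m(2) = 5.
  α_4 = 5: Horner steps 1 → 1, so m(5) = 1.
  α_5 = 3: Horner steps 1 → 6, so m(3) = 6.
Codeword c = [0, 2, 5, 1, 6] ∈ F_7^5.


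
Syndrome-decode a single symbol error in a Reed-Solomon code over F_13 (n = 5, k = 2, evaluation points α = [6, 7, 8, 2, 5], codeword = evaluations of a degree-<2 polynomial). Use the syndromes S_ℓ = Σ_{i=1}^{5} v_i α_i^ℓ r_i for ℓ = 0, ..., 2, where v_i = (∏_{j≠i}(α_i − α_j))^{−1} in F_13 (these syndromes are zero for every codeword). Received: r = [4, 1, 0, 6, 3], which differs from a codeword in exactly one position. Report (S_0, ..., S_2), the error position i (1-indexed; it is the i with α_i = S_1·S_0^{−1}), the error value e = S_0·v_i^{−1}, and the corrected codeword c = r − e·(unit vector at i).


S = (10, 8, 9), error at position 1, error magnitude e = 2, c = [2, 1, 0, 6, 3].

Step 1: column multipliers v_i = (∏_{j≠i}(α_i − α_j))^{−1} mod 13.
  i = 1 (α = 6): (6−7)(6−8)(6−2)(6−5) = (−1)·(−2)·4·1 = 8 ≡ 8, so v_1 = 8^{−1} = 5 (mod 13).
  i = 2 (α = 7): (7−6)(7−8)(7−2)(7−5) = 1·(−1)·5·2 = −10 ≡ 3, so v_2 = 3^{−1} = 9 (mod 13).
  i = 3 (α = 8): (8−6)(8−7)(8−2)(8−5) = 2·1·6·3 = 36 ≡ 10, so v_3 = 10^{−1} = 4 (mod 13).
  i = 4 (α = 2): (2−6)(2−7)(2−8)(2−5) = (−4)·(−5)·(−6)·(−3) = 360 ≡ 9, so v_4 = 9^{−1} = 3 (mod 13).
  i = 5 (α = 5): (5−6)(5−7)(5−8)(5−2) = (−1)·(−2)·(−3)·3 = −18 ≡ 8, so v_5 = 8^{−1} = 5 (mod 13).
  v = [5, 9, 4, 3, 5].
Step 2: syndromes of r = [4, 1, 0, 6, 3] (all sums mod 13).
  S_0 = Σ v_i r_i = 5·4 + 9·1 + 4·0 + 3·6 + 5·3 = 62 ≡ 10.
  S_1 = Σ v_i α_i r_i = 5·6·4 + 9·7·1 + 4·8·0 + 3·2·6 + 5·5·3 = 294 ≡ 8.
  α_i^2 mod 13 = [10, 10, 12, 4, 12].
  S_2 = Σ v_i α_i^2 r_i = 5·10·4 + 9·10·1 + 4·12·0 + 3·4·6 + 5·12·3 = 542 ≡ 9.
  S = (10, 8, 9) ≠ 0, so r is not a codeword (an error is present).
Step 3: locate the error. For a single error e at position i, S_ℓ = v_i·e·α_i^ℓ, so α_err = S_1/S_0.
  S_0^{−1} = 10^{−1} = 4 (mod 13), so α_err = 8·4 = 32 ≡ 6 = α_1. Error position i = 1.
  Consistency check: S_2/S_1 = 9·5 = 45 ≡ 6 = α_err ✓ (single-error assumption holds).
Step 4: error magnitude e = S_0/v_1 = S_0·∏_{j≠1}(α_1 − α_j) = 10·8 = 80 ≡ 2 (mod 13).
Step 5: correct position 1: c_1 = r_1 − e = 4 − 2 ≡ 2 (mod 13). Hence c = [2, 1, 0, 6, 3].
  Check: interpolating c through the α_i gives m(x) = 8 + 12·x (degree < 2) with m(α_i) = c_i for every i, so c is indeed a codeword.


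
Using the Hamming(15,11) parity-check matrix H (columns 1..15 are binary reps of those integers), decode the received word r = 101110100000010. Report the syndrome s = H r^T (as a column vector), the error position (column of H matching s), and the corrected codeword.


s = (1, 0, 1, 0)^T, error position = 10, corrected codeword c = 101110100100010

Compute s = H r^T mod 2 one row at a time:
  s_1 = 0 + 0 + 0 + 0 + 0 + 0 + 1 + 0 = 1 ≡ 1 (mod 2).
  s_2 = 1 + 1 + 0 + 1 + 0 + 0 + 1 + 0 = 4 ≡ 0 (mod 2).
  s_3 = 0 + 1 + 0 + 1 + 0 + 0 + 1 + 0 = 3 ≡ 1 (mod 2).
  s_4 = 1 + 1 + 1 + 1 + 0 + 0 + 0 + 0 = 4 ≡ 0 (mod 2).
s = (1, 0, 1, 0)^T — this equals column 10 of H (binary 1010), so error is at position 10.
Correct: flip bit 10 of r = 101110100000010 to get c = 101110100100010.


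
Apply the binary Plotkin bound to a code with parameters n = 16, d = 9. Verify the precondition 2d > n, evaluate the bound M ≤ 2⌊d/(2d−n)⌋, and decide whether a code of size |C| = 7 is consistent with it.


Plotkin bound M ≤ 8; given |C| = 7 ≤ bound (satisfied).

Check applicability: 2d = 18, n = 16.
2d − n = 2 > 0, so Plotkin applies.
Compute d/(2d−n) = 9/2 ≈ 4.5000.
⌊d/(2d−n)⌋ = 4.
Plotkin bound: M ≤ 2·4 = 8.
Given |C| = 7, check: satisfied.
This |C| is below the Plotkin bound.


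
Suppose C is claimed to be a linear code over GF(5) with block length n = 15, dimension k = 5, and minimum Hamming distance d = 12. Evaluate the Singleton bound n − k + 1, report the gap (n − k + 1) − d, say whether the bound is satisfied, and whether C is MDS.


Singleton RHS = n − k + 1 = 11, slack = -1, bound violated (no such code; not MDS).

Singleton bound: d ≤ n − k + 1.
Here n = 15, k = 5, so n − k + 1 = 11.
Given d = 12, check d ≤ 11: NO.
Slack = (n − k + 1) − d = -1.
The slack is negative: d = 12 exceeds n − k + 1 = 11 by 1, so the Singleton bound is violated and no linear [15, 5, 12]_5 code can exist. In particular it is not MDS (MDS requires d = n − k + 1 exactly).
Description: the claimed parameters are [15, 5, 12]_5; such a code would be impossible (violates the Singleton bound).


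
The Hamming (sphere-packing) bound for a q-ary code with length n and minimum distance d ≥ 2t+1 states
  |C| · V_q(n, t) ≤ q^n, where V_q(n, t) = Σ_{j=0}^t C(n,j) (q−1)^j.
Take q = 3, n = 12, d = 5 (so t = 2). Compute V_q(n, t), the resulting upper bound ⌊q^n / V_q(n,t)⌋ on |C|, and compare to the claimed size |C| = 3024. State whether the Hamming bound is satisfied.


V_q(n, t) = 289, q^n = 531441, Hamming bound = 1838, |C| = 3024 > bound (violated).

Step 1: Compute V_q(n, t) = Σ_{j=0}^2 C(n, j) (q−1)^j.
  j = 0: C(12,0)·(2)^0 = 1·1 = 1.
  j = 1: C(12,1)·(2)^1 = 12·2 = 24.
  j = 2: C(12,2)·(2)^2 = 66·4 = 264.
  V_q(n, t) = 1 + 24 + 264 = 289.
Step 2: q^n = 3^12 = 531441.
Step 3: Hamming bound ⌊q^n / V_q(n,t)⌋ = ⌊531441/289⌋ = 1838.
Step 4: Compare |C| = 3024 to 1838: violated.
The claimed |C| lies above the Hamming bound, so no 3-ary code of length 12 with d ≥ 5 can have 3024 codewords.


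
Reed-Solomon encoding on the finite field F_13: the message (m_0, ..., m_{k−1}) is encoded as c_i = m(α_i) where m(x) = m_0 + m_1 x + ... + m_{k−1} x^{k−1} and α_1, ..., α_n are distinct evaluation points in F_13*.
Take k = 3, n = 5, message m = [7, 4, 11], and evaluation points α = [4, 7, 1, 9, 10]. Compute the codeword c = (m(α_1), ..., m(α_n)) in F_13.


c = [4, 2, 9, 11, 3]

Message polynomial: m(x) = 7 + 4·x + 11·x^2 (mod 13).
For each evaluation point α_i, compute m(α_i) mod 13:
  α_1 = 4: Horner steps 11 → 9 → 4, so m(4) = 4.
  α_2 = 7: Horner steps 11 → 3 → 2, so m(7) = 2.
  α_3 = 1: Horner steps 11 → 2 → 9, so m(1) = 9.
  α_4 = 9: Horner steps 11 → 12 → 11, so m(9) = 11.
  α_5 = 10: Horner steps 11 → 10 → 3, so m(10) = 3.
Codeword c = [4, 2, 9, 11, 3] ∈ F_13^5.


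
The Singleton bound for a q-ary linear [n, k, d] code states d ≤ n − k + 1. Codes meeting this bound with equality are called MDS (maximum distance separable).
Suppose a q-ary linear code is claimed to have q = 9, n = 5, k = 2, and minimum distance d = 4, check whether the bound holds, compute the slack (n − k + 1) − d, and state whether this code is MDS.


Singleton RHS = n − k + 1 = 4, slack = 0, bound satisfied, MDS.

Singleton bound: d ≤ n − k + 1.
Here n = 5, k = 2, so n − k + 1 = 4.
Given d = 4, check d ≤ 4: YES.
Slack = (n − k + 1) − d = 0.
The code is MDS (slack = 0).
Description: the claimed parameters are [5, 2, 4]_9; such a code would be MDS (meets Singleton bound).


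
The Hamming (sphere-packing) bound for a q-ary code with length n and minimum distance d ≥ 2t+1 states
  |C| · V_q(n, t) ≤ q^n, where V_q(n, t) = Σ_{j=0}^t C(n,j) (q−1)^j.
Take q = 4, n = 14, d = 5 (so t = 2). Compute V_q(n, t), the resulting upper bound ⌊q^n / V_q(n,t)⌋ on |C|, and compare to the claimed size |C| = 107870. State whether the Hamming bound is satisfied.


V_q(n, t) = 862, q^n = 268435456, Hamming bound = 311410, |C| = 107870 ≤ bound (satisfied).

Step 1: Compute V_q(n, t) = Σ_{j=0}^2 C(n, j) (q−1)^j.
  j = 0: C(14,0)·(3)^0 = 1·1 = 1.
  j = 1: C(14,1)·(3)^1 = 14·3 = 42.
  j = 2: C(14,2)·(3)^2 = 91·9 = 819.
  V_q(n, t) = 1 + 42 + 819 = 862.
Step 2: q^n = 4^14 = 268435456.
Step 3: Hamming bound ⌊q^n / V_q(n,t)⌋ = ⌊268435456/862⌋ = 311410.
Step 4: Compare |C| = 107870 to 311410: satisfied.
The claimed |C| lies below the Hamming bound.


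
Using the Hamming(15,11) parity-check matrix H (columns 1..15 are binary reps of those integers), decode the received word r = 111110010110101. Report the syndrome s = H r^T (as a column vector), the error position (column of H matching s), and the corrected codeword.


s = (1, 0, 1, 0)^T, error position = 10, corrected codeword c = 111110010010101

Compute s = H r^T mod 2 one row at a time:
  s_1 = 1 + 0 + 1 + 1 + 0 + 1 + 0 + 1 = 5 ≡ 1 (mod 2).
  s_2 = 1 + 1 + 0 + 0 + 0 + 1 + 0 + 1 = 4 ≡ 0 (mod 2).
  s_3 = 1 + 1 + 0 + 0 + 1 + 1 + 0 + 1 = 5 ≡ 1 (mod 2).
  s_4 = 1 + 1 + 1 + 0 + 0 + 1 + 1 + 1 = 6 ≡ 0 (mod 2).
s = (1, 0, 1, 0)^T — this equals column 10 of H (binary 1010), so error is at position 10.
Correct: flip bit 10 of r = 111110010110101 to get c = 111110010010101.


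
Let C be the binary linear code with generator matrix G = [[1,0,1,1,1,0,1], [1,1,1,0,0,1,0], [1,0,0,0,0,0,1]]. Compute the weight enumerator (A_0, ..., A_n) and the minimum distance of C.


Weight distribution: A_0 = 1, A_2 = 1, A_3 = 1, A_4 = 2, A_5 = 3. Minimum distance d = 2.

Enumerate all 2^3 = 8 messages m ∈ F_2^3.
For each, compute codeword c = mG in F_2^7, then tally its weight.
  m = 000 → c = 0000000, weight = 0.
  m = 100 → c = 1011101, weight = 5.
  m = 010 → c = 1110010, weight = 4.
  m = 110 → c = 0101111, weight = 5.
  m = 001 → c = 1000001, weight = 2.
  m = 101 → c = 0011100, weight = 3.
  m = 011 → c = 0110011, weight = 4.
  m = 111 → c = 1101110, weight = 5.
Tally weights:
  weight 0: 1 codewords.
  weight 2: 1 codewords.
  weight 3: 1 codewords.
  weight 4: 2 codewords.
  weight 5: 3 codewords.
Minimum distance d = smallest w > 0 with A_w > 0 = 2.
Sanity: Σ A_w = 8 = 2^3 = 8 ✓.


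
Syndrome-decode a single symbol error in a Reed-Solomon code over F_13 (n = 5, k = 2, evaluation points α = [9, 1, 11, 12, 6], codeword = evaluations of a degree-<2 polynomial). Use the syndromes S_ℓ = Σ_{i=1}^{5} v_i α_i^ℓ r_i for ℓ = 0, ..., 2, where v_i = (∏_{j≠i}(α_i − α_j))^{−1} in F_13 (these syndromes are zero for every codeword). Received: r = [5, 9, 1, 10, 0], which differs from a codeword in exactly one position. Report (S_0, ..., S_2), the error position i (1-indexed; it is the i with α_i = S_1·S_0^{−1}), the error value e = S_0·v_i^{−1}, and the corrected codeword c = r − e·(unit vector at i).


S = (9, 8, 10), error at position 3, error magnitude e = 10, c = [5, 9, 4, 10, 0].

Step 1: column multipliers v_i = (∏_{j≠i}(α_i − α_j))^{−1} mod 13.
  i = 1 (α = 9): (9−1)(9−11)(9−12)(9−6) = 8·(−2)·(−3)·3 = 144 ≡ 1, so v_1 = 1^{−1} = 1 (mod 13).
  i = 2 (α = 1): (1−9)(1−11)(1−12)(1−6) = (−8)·(−10)·(−11)·(−5) = 4400 ≡ 6, so v_2 = 6^{−1} = 11 (mod 13).
  i = 3 (α = 11): (11−9)(11−1)(11−12)(11−6) = 2·10·(−1)·5 = −100 ≡ 4, so v_3 = 4^{−1} = 10 (mod 13).
  i = 4 (α = 12): (12−9)(12−1)(12−11)(12−6) = 3·11·1·6 = 198 ≡ 3, so v_4 = 3^{−1} = 9 (mod 13).
  i = 5 (α = 6): (6−9)(6−1)(6−11)(6−12) = (−3)·5·(−5)·(−6) = −450 ≡ 5, so v_5 = 5^{−1} = 8 (mod 13).
  v = [1, 11, 10, 9, 8].
Step 2: syndromes of r = [5, 9, 1, 10, 0] (all sums mod 13).
  S_0 = Σ v_i r_i = 1·5 + 11·9 + 10·1 + 9·10 + 8·0 = 204 ≡ 9.
  S_1 = Σ v_i α_i r_i = 1·9·5 + 11·1·9 + 10·11·1 + 9·12·10 + 8·6·0 = 1334 ≡ 8.
  α_i^2 mod 13 = [3, 1, 4, 1, 10].
  S_2 = Σ v_i α_i^2 r_i = 1·3·5 + 11·1·9 + 10·4·1 + 9·1·10 + 8·10·0 = 244 ≡ 10.
  S = (9, 8, 10) ≠ 0, so r is not a codeword (an error is present).
Step 3: locate the error. For a single error e at position i, S_ℓ = v_i·e·α_i^ℓ, so α_err = S_1/S_0.
  S_0^{−1} = 9^{−1} = 3 (mod 13), so α_err = 8·3 = 24 ≡ 11 = α_3. Error position i = 3.
  Consistency check: S_2/S_1 = 10·5 = 50 ≡ 11 = α_err ✓ (single-error assumption holds).
Step 4: error magnitude e = S_0/v_3 = S_0·∏_{j≠3}(α_3 − α_j) = 9·4 = 36 ≡ 10 (mod 13).
Step 5: correct position 3: c_3 = r_3 − e = 1 − 10 ≡ 4 (mod 13). Hence c = [5, 9, 4, 10, 0].
  Check: interpolating c through the α_i gives m(x) = 3 + 6·x (degree < 2) with m(α_i) = c_i for every i, so c is indeed a codeword.


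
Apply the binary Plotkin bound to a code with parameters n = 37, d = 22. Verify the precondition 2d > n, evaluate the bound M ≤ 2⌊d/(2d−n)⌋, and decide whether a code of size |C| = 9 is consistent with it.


Plotkin bound M ≤ 6; given |C| = 9 > bound (violated).

Check applicability: 2d = 44, n = 37.
2d − n = 7 > 0, so Plotkin applies.
Compute d/(2d−n) = 22/7 ≈ 3.1429.
⌊d/(2d−n)⌋ = 3.
Plotkin bound: M ≤ 2·3 = 6.
Given |C| = 9, check: VIOLATED.
This |C| is above the Plotkin bound, so no binary code with n = 37, d = 22 and 9 codewords exists.


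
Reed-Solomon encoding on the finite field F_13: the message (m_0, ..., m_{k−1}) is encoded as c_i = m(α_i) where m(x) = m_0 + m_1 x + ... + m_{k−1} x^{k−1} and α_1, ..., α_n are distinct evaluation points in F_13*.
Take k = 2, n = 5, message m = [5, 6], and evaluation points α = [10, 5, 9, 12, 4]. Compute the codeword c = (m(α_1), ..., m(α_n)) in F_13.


c = [0, 9, 7, 12, 3]

Message polynomial: m(x) = 5 + 6·x (mod 13).
For each evaluation point α_i, compute m(α_i) mod 13:
  α_1 = 10: Horner steps 6 → 0, so m(10) = 0.
  α_2 = 5: Horner steps 6 → 9, so m(5) = 9.
  α_3 = 9: Horner steps 6 → 7, so m(9) = 7.
  α_4 = 12: Horner steps 6 → 12, so m(12) = 12.
  α_5 = 4: Horner steps 6 → 3, so m(4) = 3.
Codeword c = [0, 9, 7, 12, 3] ∈ F_13^5.


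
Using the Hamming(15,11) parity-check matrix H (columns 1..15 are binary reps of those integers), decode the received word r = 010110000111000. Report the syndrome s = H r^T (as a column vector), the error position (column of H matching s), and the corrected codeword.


s = (1, 1, 1, 0)^T, error position = 14, corrected codeword c = 010110000111010

Compute s = H r^T mod 2 one row at a time:
  s_1 = 0 + 0 + 1 + 1 + 1 + 0 + 0 + 0 = 3 ≡ 1 (mod 2).
  s_2 = 1 + 1 + 0 + 0 + 1 + 0 + 0 + 0 = 3 ≡ 1 (mod 2).
  s_3 = 1 + 0 + 0 + 0 + 1 + 1 + 0 + 0 = 3 ≡ 1 (mod 2).
  s_4 = 0 + 0 + 1 + 0 + 0 + 1 + 0 + 0 = 2 ≡ 0 (mod 2).
s = (1, 1, 1, 0)^T — this equals column 14 of H (binary 1110), so error is at position 14.
Correct: flip bit 14 of r = 010110000111000 to get c = 010110000111010.


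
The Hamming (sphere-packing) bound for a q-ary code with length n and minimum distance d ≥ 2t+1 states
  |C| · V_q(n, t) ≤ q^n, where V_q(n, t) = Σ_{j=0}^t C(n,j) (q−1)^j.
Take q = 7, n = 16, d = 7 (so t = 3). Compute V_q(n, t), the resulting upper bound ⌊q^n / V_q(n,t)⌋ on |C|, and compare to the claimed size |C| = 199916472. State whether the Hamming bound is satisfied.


V_q(n, t) = 125377, q^n = 33232930569601, Hamming bound = 265064011, |C| = 199916472 ≤ bound (satisfied).

Step 1: Compute V_q(n, t) = Σ_{j=0}^3 C(n, j) (q−1)^j.
  j = 0: C(16,0)·(6)^0 = 1·1 = 1.
  j = 1: C(16,1)·(6)^1 = 16·6 = 96.
  j = 2: C(16,2)·(6)^2 = 120·36 = 4320.
  j = 3: C(16,3)·(6)^3 = 560·216 = 120960.
  V_q(n, t) = 1 + 96 + 4320 + 120960 = 125377.
Step 2: q^n = 7^16 = 33232930569601.
Step 3: Hamming bound ⌊q^n / V_q(n,t)⌋ = ⌊33232930569601/125377⌋ = 265064011.
Step 4: Compare |C| = 199916472 to 265064011: satisfied.
The claimed |C| lies below the Hamming bound.


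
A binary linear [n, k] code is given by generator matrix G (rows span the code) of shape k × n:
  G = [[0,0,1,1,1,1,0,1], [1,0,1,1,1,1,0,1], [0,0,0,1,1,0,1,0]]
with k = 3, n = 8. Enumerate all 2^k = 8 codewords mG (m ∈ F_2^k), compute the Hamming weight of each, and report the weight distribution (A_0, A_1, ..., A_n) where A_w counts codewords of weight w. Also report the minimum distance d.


Weight distribution: A_0 = 1, A_1 = 1, A_3 = 1, A_4 = 2, A_5 = 2, A_6 = 1. Minimum distance d = 1.

Enumerate all 2^3 = 8 messages m ∈ F_2^3.
For each, compute codeword c = mG in F_2^8, then tally its weight.
  m = 000 → c = 00000000, weight = 0.
  m = 100 → c = 00111101, weight = 5.
  m = 010 → c = 10111101, weight = 6.
  m = 110 → c = 10000000, weight = 1.
  m = 001 → c = 00011010, weight = 3.
  m = 101 → c = 00100111, weight = 4.
  m = 011 → c = 10100111, weight = 5.
  m = 111 → c = 10011010, weight = 4.
Tally weights:
  weight 0: 1 codewords.
  weight 1: 1 codewords.
  weight 3: 1 codewords.
  weight 4: 2 codewords.
  weight 5: 2 codewords.
  weight 6: 1 codewords.
Minimum distance d = smallest w > 0 with A_w > 0 = 1.
Sanity: Σ A_w = 8 = 2^3 = 8 ✓.


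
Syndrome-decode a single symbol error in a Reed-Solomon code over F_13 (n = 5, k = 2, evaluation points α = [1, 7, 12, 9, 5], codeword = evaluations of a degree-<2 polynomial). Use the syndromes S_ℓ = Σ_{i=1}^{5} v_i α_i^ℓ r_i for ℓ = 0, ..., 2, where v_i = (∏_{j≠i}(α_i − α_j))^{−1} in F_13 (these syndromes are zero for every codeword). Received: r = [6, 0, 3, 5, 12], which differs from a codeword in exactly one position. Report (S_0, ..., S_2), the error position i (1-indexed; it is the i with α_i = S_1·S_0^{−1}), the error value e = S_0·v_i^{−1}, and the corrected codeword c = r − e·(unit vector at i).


S = (8, 4, 2), error at position 2, error magnitude e = 11, c = [6, 2, 3, 5, 12].

Step 1: column multipliers v_i = (∏_{j≠i}(α_i − α_j))^{−1} mod 13.
  i = 1 (α = 1): (1−7)(1−12)(1−9)(1−5) = (−6)·(−11)·(−8)·(−4) = 2112 ≡ 6, so v_1 = 6^{−1} = 11 (mod 13).
  i = 2 (α = 7): (7−1)(7−12)(7−9)(7−5) = 6·(−5)·(−2)·2 = 120 ≡ 3, so v_2 = 3^{−1} = 9 (mod 13).
  i = 3 (α = 12): (12−1)(12−7)(12−9)(12−5) = 11·5·3·7 = 1155 ≡ 11, so v_3 = 11^{−1} = 6 (mod 13).
  i = 4 (α = 9): (9−1)(9−7)(9−12)(9−5) = 8·2·(−3)·4 = −192 ≡ 3, so v_4 = 3^{−1} = 9 (mod 13).
  i = 5 (α = 5): (5−1)(5−7)(5−12)(5−9) = 4·(−2)·(−7)·(−4) = −224 ≡ 10, so v_5 = 10^{−1} = 4 (mod 13).
  v = [11, 9, 6, 9, 4].
Step 2: syndromes of r = [6, 0, 3, 5, 12] (all sums mod 13).
  S_0 = Σ v_i r_i = 11·6 + 9·0 + 6·3 + 9·5 + 4·12 = 177 ≡ 8.
  S_1 = Σ v_i α_i r_i = 11·1·6 + 9·7·0 + 6·12·3 + 9·9·5 + 4·5·12 = 927 ≡ 4.
  α_i^2 mod 13 = [1, 10, 1, 3, 12].
  S_2 = Σ v_i α_i^2 r_i = 11·1·6 + 9·10·0 + 6·1·3 + 9·3·5 + 4·12·12 = 795 ≡ 2.
  S = (8, 4, 2) ≠ 0, so r is not a codeword (an error is present).
Step 3: locate the error. For a single error e at position i, S_ℓ = v_i·e·α_i^ℓ, so α_err = S_1/S_0.
  S_0^{−1} = 8^{−1} = 5 (mod 13), so α_err = 4·5 = 20 ≡ 7 = α_2. Error position i = 2.
  Consistency check: S_2/S_1 = 2·10 = 20 ≡ 7 = α_err ✓ (single-error assumption holds).
Step 4: error magnitude e = S_0/v_2 = S_0·∏_{j≠2}(α_2 − α_j) = 8·3 = 24 ≡ 11 (mod 13).
Step 5: correct position 2: c_2 = r_2 − e = 0 − 11 ≡ 2 (mod 13). Hence c = [6, 2, 3, 5, 12].
  Check: interpolating c through the α_i gives m(x) = 11 + 8·x (degree < 2) with m(α_i) = c_i for every i, so c is indeed a codeword.


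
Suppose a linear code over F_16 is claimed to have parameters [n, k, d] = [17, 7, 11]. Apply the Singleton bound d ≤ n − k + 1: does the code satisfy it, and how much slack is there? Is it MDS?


Singleton RHS = n − k + 1 = 11, slack = 0, bound satisfied, MDS.

Singleton bound: d ≤ n − k + 1.
Here n = 17, k = 7, so n − k + 1 = 11.
Given d = 11, check d ≤ 11: YES.
Slack = (n − k + 1) − d = 0.
The code is MDS (slack = 0).
Description: the claimed parameters are [17, 7, 11]_16; such a code would be MDS (meets Singleton bound).


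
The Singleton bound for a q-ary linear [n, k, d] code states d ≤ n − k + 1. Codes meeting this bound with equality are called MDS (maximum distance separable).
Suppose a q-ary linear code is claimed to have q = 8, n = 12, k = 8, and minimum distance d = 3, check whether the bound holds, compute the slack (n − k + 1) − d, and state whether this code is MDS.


Singleton RHS = n − k + 1 = 5, slack = 2, bound satisfied, not MDS.

Singleton bound: d ≤ n − k + 1.
Here n = 12, k = 8, so n − k + 1 = 5.
Given d = 3, check d ≤ 5: YES.
Slack = (n − k + 1) − d = 2.
The code is NOT MDS (slack = 2 > 0).
Description: the claimed parameters are [12, 8, 3]_8; such a code would be non-MDS.


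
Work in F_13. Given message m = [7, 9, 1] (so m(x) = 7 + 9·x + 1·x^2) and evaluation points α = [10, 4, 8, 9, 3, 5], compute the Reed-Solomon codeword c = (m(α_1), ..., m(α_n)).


c = [2, 7, 0, 0, 4, 12]

Message polynomial: m(x) = 7 + 9·x + 1·x^2 (mod 13).
For each evaluation point α_i, compute m(α_i) mod 13:
  α_1 = 10: Horner steps 1 → 6 → 2, so m(10) = 2.
  α_2 = 4: Horner steps 1 → 0 → 7, so m(4) = 7.
  α_3 = 8: Horner steps 1 → 4 → 0, so m(8) = 0.
  α_4 = 9: Horner steps 1 → 5 → 0, so m(9) = 0.
  α_5 = 3: Horner steps 1 → 12 → 4, so m(3) = 4.
  α_6 = 5: Horner steps 1 → 1 → 12, so m(5) = 12.
Codeword c = [2, 7, 0, 0, 4, 12] ∈ F_13^6.
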